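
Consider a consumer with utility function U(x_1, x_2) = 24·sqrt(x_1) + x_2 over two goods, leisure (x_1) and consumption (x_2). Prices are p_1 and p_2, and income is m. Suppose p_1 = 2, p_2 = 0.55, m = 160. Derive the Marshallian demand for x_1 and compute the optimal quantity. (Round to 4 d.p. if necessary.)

x_1* = 10.89

Set MRS = p_1/p_2: 12·x_1^(−1/2) = p_1/p_2.
Thus x_1* = (12·p_2/p_1)² — independent of m — with the rest of income spent on x_2.
Plugging in: x_1* = (12·0.55/2)² = 10.89.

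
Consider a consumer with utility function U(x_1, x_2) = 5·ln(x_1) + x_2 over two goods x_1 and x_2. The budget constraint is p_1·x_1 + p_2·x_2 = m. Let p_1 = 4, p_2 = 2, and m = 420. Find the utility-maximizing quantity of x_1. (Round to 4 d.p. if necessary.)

x_1* = 2.5

Set MRS = p_1/p_2: (5/x_1)/1 = p_1/p_2.
So x_1*(p_1,p_2) = 5·p_2/p_1, independent of income; and x_2* = (m − 5·p_2)/p_2.
At the given prices: x_1* = 5·2/4 = 2.5.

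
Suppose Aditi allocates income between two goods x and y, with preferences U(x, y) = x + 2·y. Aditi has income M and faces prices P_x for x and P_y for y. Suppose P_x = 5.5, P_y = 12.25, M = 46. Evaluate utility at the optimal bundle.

V = 8.3636

Perfect substitutes: compare marginal utility per dollar. 1/P_x vs 2/P_y → 0.1818 vs 0.1633.
x gives more utility per dollar, so spend all income on x: x* = M/P_x, y* = 0.
Numerically: x* = 8.3636, y* = 0.
Utility at the optimum: U(8.3636, 0) = 8.3636.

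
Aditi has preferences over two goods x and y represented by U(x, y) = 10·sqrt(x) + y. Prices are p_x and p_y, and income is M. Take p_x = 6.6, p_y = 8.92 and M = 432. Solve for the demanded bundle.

x* = 45.6648, y* = 14.6426

Plugging in: x* = (5·8.92/6.6)² = 45.6648, y* = 14.6426.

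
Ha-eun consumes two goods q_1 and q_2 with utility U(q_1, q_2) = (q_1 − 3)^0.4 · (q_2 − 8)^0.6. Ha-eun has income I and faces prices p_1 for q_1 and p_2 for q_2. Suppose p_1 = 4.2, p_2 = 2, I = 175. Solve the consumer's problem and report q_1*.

Let q_1' = q_1−3, q_2' = q_2−8. MRS = (2/3)·q_2'/q_1' = p_1/p_2.
Substituting into the budget: q_1* = 3 + 0.4·(I − 3·p_1 − 8·p_2)/p_1, and q_2* = 8 + 0.6·(…)/p_2.
Discretionary income = 175 − 3·4.2 − 8·2 = 146.4; q_1* = 3 + 0.4·146.4/4.2 = 16.9429.

q_1* = 16.9429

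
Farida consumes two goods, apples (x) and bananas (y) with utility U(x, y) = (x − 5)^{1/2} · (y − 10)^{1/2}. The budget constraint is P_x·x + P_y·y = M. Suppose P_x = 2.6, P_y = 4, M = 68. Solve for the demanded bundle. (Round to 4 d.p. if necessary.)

x* = 7.8846, y* = 11.875

MRS = (y−10)/(x−5). Tangency with P_x/P_y gives y−10 = (P_x/P_y)·(x−5).
After buying the subsistence bundle (5, 10), a share 0.5 of the remaining income goes to x: x* = 5 + 0.5·(M − 5P_x − 10P_y)/P_x.
Discretionary income = 68 − 5·2.6 − 10·4 = 15; x* = 5 + 0.5·15/2.6 = 7.8846; y* = 10 + 0.5·15/4 = 11.875.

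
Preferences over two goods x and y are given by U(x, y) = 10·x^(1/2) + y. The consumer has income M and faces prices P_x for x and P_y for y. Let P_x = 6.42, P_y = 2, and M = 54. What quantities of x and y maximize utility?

x* = 2.4262, y* = 19.2118

Set MRS = P_x/P_y: 5·x^(−1/2) = P_x/P_y.
Thus x* = (5·P_y/P_x)² — independent of M — with the rest of income spent on y.
Plugging in: x* = (5·2/6.42)² = 2.4262, y* = 19.2118.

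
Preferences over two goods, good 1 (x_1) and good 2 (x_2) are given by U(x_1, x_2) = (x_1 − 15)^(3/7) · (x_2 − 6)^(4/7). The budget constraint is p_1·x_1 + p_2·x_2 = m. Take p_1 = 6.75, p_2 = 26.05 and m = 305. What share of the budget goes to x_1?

Let x_1' = x_1−15, x_2' = x_2−6. MRS = (3/4)·x_2'/x_1' = p_1/p_2.
After buying the subsistence bundle (15, 6), a share 3/7 of the remaining income goes to x_1: x_1* = 15 + 3/7·(m − 15p_1 − 6p_2)/p_1.
Discretionary income = 305 − 15·6.75 − 6·26.05 = 47.45; x_1* = 15 + 3/7·47.45/6.75 = 18.0127; x_2* = 6 + 4/7·47.45/26.05 = 7.0409.
Expenditure on x_1: 6.75·18.0127 = 121.5857; share = 0.3986.

share on x_1 = 0.3986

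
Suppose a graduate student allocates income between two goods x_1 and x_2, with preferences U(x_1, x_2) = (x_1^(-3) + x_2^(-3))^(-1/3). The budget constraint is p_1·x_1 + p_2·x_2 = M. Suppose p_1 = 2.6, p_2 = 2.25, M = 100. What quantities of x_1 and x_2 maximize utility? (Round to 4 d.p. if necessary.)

MU_x_1 ∝ x_1^(-4), MU_x_2 ∝ x_2^(-4), so MRS = (x_2/x_1)^(4) = p_1/p_2.
Solve for the ratio: x_2/x_1 = [p_1/p_2]^(0.25).
Substitute x_2 = (x_2/x_1)·x_1 into the budget: x_1* = M/(p_1 + p_2·(x_2/x_1)).
Numerically x_2/x_1 = 1.036806, so x_1* = 100/(2.6 + 2.25·1.036806) = 20.2724 and x_2* = 1.036806·20.2724 = 21.0186.

x_1* = 20.2724, x_2* = 21.0186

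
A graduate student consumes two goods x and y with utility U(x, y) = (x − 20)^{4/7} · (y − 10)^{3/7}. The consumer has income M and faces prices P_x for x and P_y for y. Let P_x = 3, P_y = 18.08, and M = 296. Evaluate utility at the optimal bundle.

Let x' = x−20, y' = y−10. MRS = (4/3)·y'/x' = P_x/P_y.
Substituting into the budget: x* = 20 + 4/7·(M − 20·P_x − 10·P_y)/P_x, and y* = 10 + 3/7·(…)/P_y.
Discretionary income = 296 − 20·3 − 10·18.08 = 55.2; x* = 20 + 4/7·55.2/3 = 30.5143; y* = 10 + 3/7·55.2/18.08 = 11.3085.
Utility at the optimum: U(30.5143, 11.3085) = 4.3044.

V = 4.3044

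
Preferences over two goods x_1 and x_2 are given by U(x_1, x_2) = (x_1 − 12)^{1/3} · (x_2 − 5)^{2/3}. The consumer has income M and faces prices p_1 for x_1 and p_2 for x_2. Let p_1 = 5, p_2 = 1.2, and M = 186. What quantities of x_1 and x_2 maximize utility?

Let x_1' = x_1−12, x_2' = x_2−5. MRS = (1/2)·x_2'/x_1' = p_1/p_2.
Substituting into the budget: x_1* = 12 + 1/3·(M − 12·p_1 − 5·p_2)/p_1, and x_2* = 5 + 2/3·(…)/p_2.
Discretionary income = 186 − 12·5 − 5·1.2 = 120; x_1* = 12 + 1/3·120/5 = 20; x_2* = 5 + 2/3·120/1.2 = 71.6667.

x_1* = 20, x_2* = 71.6667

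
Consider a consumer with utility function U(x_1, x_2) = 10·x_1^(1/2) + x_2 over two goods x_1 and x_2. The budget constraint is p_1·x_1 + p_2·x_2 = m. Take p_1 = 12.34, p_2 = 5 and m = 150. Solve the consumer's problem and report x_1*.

Plugging in: x_1* = (5·5/12.34)² = 4.1044.

x_1* = 4.1044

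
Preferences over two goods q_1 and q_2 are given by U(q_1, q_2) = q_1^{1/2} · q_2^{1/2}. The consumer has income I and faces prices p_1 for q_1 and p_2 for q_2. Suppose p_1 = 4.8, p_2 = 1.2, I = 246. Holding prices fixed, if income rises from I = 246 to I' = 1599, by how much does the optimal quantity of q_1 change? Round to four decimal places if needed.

The MRS is q_2/q_1. Set MRS = p_1/p_2.
Rearranging, p_2·q_2 = p_1·q_1. Substituting into the budget gives p_1·q_1·(1 + 1) = I.
Demand: q_1*(p_1,p_2,I) = 0.5·I/p_1 and q_2* = 0.5·I/p_2.
At p_1=4.8, p_2=1.2, I=246: q_1* = 0.5·246/4.8 = 25.625.
At I' = 1599: q_1* = 166.5625. Change: 166.5625 − 25.625 = 140.9375.

Δq_1* = 140.9375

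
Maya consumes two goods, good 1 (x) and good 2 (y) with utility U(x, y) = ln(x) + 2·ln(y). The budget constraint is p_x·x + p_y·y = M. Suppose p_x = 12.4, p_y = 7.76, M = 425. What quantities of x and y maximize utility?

MU_x/MU_y = (y)/(2·x); tangency sets this equal to p_x/p_y.
Rearranging, p_y·y = 2·p_x·x. Substituting into the budget gives p_x·x·(1 + 2) = M.
Demand: x*(p_x,p_y,M) = 1/3·M/p_x and y* = 2/3·M/p_y.
At p_x=12.4, p_y=7.76, M=425: x* = 1/3·425/12.4 = 11.4247, y* = 36.512.

x* = 11.4247, y* = 36.512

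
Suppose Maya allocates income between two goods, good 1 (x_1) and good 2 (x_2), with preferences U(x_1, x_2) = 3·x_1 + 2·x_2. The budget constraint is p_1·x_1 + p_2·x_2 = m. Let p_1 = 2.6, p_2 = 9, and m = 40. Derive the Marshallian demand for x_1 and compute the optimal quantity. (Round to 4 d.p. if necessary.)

Perfect substitutes: compare marginal utility per dollar. 3/p_1 vs 2/p_2 → 1.1538 vs 0.2222.
x_1 gives more utility per dollar, so spend all income on x_1: x_1* = m/p_1, x_2* = 0.
Numerically: x_1* = 15.3846, x_2* = 0.

x_1* = 15.3846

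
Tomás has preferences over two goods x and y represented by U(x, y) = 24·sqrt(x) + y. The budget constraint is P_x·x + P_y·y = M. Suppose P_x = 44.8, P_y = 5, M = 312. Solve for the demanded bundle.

MU_x = 12/√x, MU_y = 1. Tangency: 12/√x = P_x/P_y.
Solve: √x = 12·P_y/P_x, so x*(P_x,P_y) = (12·P_y/P_x)², and y* = (M − P_x·x*)/P_y.
Plugging in: x* = (12·5/44.8)² = 1.7937, y* = 46.3286.

x* = 1.7937, y* = 46.3286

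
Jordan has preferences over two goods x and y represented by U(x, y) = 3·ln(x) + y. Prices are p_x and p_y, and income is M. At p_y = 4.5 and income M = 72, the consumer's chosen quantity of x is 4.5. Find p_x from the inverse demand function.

Set MRS = p_x/p_y: (3/x)/1 = p_x/p_y.
So x*(p_x,p_y) = 3·p_y/p_x, independent of income; and y* = (M − 3·p_y)/p_y.
Set x* = 4.5 in the demand function and solve for p_x: p_x = 3.

p_x = 3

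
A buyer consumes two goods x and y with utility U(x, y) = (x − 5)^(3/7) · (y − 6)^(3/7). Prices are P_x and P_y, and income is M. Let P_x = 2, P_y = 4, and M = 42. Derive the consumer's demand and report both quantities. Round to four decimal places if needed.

x* = 7, y* = 7

This is Cobb-Douglas in (x−5, y−6): tangency gives 3/7·P_y·(y−6) = 3/7·P_x·(x−5).
Substituting into the budget: x* = 5 + 0.5·(M − 5·P_x − 6·P_y)/P_x, and y* = 6 + 0.5·(…)/P_y.
Discretionary income = 42 − 5·2 − 6·4 = 8; x* = 5 + 0.5·8/2 = 7; y* = 6 + 0.5·8/4 = 7.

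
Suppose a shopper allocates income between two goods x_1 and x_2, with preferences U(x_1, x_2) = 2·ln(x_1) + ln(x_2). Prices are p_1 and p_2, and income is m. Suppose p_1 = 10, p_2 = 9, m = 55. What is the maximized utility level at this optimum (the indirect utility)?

The MRS is 2·x_2/x_1. Set MRS = p_1/p_2.
Rearranging, p_2·x_2 = (1/2)·p_1·x_1. Substituting into the budget gives p_1·x_1·(1 + (1/2)) = m.
Demand: x_1*(p_1,p_2,m) = 2/3·m/p_1 and x_2* = 1/3·m/p_2.
At p_1=10, p_2=9, m=55: x_1* = 2/3·55/10 = 3.6667, x_2* = 2.037.
Utility at the optimum: U(3.6667, 2.037) = 3.3101.

V = 3.3101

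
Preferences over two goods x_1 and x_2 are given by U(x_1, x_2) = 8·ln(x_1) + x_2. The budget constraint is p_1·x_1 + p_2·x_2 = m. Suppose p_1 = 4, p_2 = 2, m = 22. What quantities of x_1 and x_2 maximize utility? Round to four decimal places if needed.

MU_x_1 = 8/x_1, MU_x_2 = 1. Tangency: 8/x_1 = p_1/p_2.
So x_1*(p_1,p_2) = 8·p_2/p_1, independent of income; and x_2* = (m − 8·p_2)/p_2.
At the given prices: x_1* = 8·2/4 = 4, and x_2* = 3.

x_1* = 4, x_2* = 3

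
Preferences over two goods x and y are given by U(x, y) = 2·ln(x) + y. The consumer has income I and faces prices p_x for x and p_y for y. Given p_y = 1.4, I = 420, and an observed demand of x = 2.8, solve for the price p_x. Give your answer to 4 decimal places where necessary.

Set MRS = p_x/p_y: (2/x)/1 = p_x/p_y.
So x*(p_x,p_y) = 2·p_y/p_x, independent of income; and y* = (I − 2·p_y)/p_y.
Set x* = 2.8 in the demand function and solve for p_x: p_x = 1.

p_x = 1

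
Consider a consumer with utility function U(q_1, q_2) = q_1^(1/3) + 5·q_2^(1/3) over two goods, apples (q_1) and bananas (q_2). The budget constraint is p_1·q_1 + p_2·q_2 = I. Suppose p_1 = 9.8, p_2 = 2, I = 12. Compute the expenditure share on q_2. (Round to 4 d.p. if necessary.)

share on q_2 = 0.9612

From the CES first-order condition, (1/5)·(q_2/q_1)^(2/3) = p_1/p_2.
Hence q_2/q_1 = (5·p_1/p_2)^(1/(2/3)), i.e. raised to the 1.5 power.
Substitute q_2 = (q_2/q_1)·q_1 into the budget: q_1* = I/(p_1 + p_2·(q_2/q_1)).
Numerically q_2/q_1 = 121.268813, so q_1* = 12/(9.8 + 2·121.268813) = 0.0476 and q_2* = 121.268813·0.0476 = 5.767.
Expenditure on q_2: 2·5.767 = 11.534; share = 0.9612.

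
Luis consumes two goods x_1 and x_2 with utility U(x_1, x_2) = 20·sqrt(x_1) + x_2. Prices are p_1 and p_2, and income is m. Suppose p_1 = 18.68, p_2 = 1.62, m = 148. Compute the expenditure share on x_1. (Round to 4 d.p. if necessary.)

Set MRS = p_1/p_2: 10·x_1^(−1/2) = p_1/p_2.
Solve: √x_1 = 10·p_2/p_1, so x_1*(p_1,p_2) = (10·p_2/p_1)², and x_2* = (m − p_1·x_1*)/p_2.
Plugging in: x_1* = (10·1.62/18.68)² = 0.7521, x_2* = 82.6856.
Expenditure on x_1: 18.68·0.7521 = 14.0493; share = 0.0949.

share on x_1 = 0.0949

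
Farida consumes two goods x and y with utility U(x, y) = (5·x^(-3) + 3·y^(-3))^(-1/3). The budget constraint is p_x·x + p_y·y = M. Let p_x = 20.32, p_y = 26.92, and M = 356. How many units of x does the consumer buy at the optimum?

x* = 8.3955

Numerically y/x = 0.820351, so x* = 356/(20.32 + 26.92·0.820351) = 8.3955.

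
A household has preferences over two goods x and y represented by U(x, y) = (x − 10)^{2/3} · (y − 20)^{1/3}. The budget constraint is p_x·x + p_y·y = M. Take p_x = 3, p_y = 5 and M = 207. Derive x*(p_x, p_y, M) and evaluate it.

Let x' = x−10, y' = y−20. MRS = 2·y'/x' = p_x/p_y.
After buying the subsistence bundle (10, 20), a share 2/3 of the remaining income goes to x: x* = 10 + 2/3·(M − 10p_x − 20p_y)/p_x.
Discretionary income = 207 − 10·3 − 20·5 = 77; x* = 10 + 2/3·77/3 = 27.1111.

x* = 27.1111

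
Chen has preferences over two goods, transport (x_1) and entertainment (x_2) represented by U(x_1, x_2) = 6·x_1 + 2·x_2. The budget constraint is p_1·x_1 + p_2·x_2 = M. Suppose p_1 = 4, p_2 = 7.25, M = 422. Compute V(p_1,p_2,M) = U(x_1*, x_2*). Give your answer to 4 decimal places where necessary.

Linear utility — the consumer picks whichever good has higher MU/price: 6/4 = 1.5 vs 2/7.25 = 0.2759.
x_1 gives more utility per dollar, so spend all income on x_1: x_1* = M/p_1, x_2* = 0.
Numerically: x_1* = 105.5, x_2* = 0.
Utility at the optimum: U(105.5, 0) = 633.

V = 633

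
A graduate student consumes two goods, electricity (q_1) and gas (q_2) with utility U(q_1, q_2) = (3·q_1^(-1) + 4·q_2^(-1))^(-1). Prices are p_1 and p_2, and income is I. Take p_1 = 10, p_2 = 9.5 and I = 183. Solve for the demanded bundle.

q_1* = 8.6099, q_2* = 10.2001

MU_q_1 ∝ 3·q_1^(-2), MU_q_2 ∝ 4·q_2^(-2), so MRS = (3/4)·(q_2/q_1)^(2) = p_1/p_2.
Hence q_2/q_1 = ((4/3)·p_1/p_2)^(1/(2)), i.e. raised to the 0.5 power.
With the ratio pinned down, the budget gives q_1* = I/(p_1 + p_2·(q_2/q_1)) and q_2* = (q_2/q_1)·q_1*.
Numerically q_2/q_1 = 1.184698, so q_1* = 183/(10 + 9.5·1.184698) = 8.6099 and q_2* = 1.184698·8.6099 = 10.2001.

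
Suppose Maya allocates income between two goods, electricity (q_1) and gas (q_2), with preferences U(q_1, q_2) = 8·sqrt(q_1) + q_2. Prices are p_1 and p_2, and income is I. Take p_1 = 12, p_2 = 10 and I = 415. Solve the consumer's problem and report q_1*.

q_1* = 11.1111

Utility is quasi-linear in q_2; the FOC for q_1 is 4/√q_1 = p_1/p_2.
Solve: √q_1 = 4·p_2/p_1, so q_1*(p_1,p_2) = (4·p_2/p_1)², and q_2* = (I − p_1·q_1*)/p_2.
Plugging in: q_1* = (4·10/12)² = 11.1111.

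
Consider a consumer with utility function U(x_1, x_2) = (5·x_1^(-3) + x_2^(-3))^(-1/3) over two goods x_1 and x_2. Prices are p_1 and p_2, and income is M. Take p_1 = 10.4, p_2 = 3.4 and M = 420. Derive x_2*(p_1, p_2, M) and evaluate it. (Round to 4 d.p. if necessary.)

x_2* = 27.7055

From the CES first-order condition, 5·(x_2/x_1)^(4) = p_1/p_2.
Hence x_2/x_1 = ((1/5)·p_1/p_2)^(1/(4)), i.e. raised to the 0.25 power.
With the ratio pinned down, the budget gives x_1* = M/(p_1 + p_2·(x_2/x_1)) and x_2* = (x_2/x_1)·x_1*.
Numerically x_2/x_1 = 0.884395, so x_1* = 420/(10.4 + 3.4·0.884395) = 31.3271 and x_2* = 0.884395·31.3271 = 27.7055.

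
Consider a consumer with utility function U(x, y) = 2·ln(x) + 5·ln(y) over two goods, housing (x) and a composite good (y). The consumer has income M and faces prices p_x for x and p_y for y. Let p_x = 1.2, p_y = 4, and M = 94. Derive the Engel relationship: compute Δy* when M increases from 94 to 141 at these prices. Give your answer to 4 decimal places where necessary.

The MRS is (2/5)·y/x. Set MRS = p_x/p_y.
Rearranging, p_y·y = (5/2)·p_x·x. Substituting into the budget gives p_x·x·(1 + (5/2)) = M.
Demand: x*(p_x,p_y,M) = 2/7·M/p_x and y* = 5/7·M/p_y.
At p_x=1.2, p_y=4, M=94: y* = 5/7·94/4 = 16.7857.
At M' = 141: y* = 25.1786. Change: 25.1786 − 16.7857 = 8.3929.

Δy* = 8.3929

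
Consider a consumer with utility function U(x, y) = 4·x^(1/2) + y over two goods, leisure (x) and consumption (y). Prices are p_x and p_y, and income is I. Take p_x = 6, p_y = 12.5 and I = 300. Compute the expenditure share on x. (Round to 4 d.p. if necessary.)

share on x = 0.3472

Thus x* = (2·p_y/p_x)² — independent of I — with the rest of income spent on y.
Plugging in: x* = (2·12.5/6)² = 17.3611, y* = 15.6667.
Expenditure on x: 6·17.3611 = 104.1667; share = 0.3472.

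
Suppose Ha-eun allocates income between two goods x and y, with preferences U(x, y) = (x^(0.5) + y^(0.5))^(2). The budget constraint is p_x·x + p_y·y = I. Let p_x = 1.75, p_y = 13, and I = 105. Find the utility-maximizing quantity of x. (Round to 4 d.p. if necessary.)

MRS = MU_x/MU_y = (y/x)^(0.5). Set equal to p_x/p_y.
Solve for the ratio: y/x = [p_x/p_y]^(2).
Substitute y = (y/x)·x into the budget: x* = I/(p_x + p_y·(y/x)).
Numerically y/x = 0.018121, so x* = 105/(1.75 + 13·0.018121) = 52.8814.

x* = 52.8814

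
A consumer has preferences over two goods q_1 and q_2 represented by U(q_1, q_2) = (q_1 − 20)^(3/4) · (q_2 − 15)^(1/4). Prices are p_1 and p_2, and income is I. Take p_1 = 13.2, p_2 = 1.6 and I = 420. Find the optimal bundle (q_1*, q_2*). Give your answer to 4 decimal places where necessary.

q_1* = 27.5, q_2* = 35.625

This is Cobb-Douglas in (q_1−20, q_2−15): tangency gives 0.75·p_2·(q_2−15) = 0.25·p_1·(q_1−20).
After buying the subsistence bundle (20, 15), a share 0.75 of the remaining income goes to q_1: q_1* = 20 + 0.75·(I − 20p_1 − 15p_2)/p_1.
Discretionary income = 420 − 20·13.2 − 15·1.6 = 132; q_1* = 20 + 0.75·132/13.2 = 27.5; q_2* = 15 + 0.25·132/1.6 = 35.625.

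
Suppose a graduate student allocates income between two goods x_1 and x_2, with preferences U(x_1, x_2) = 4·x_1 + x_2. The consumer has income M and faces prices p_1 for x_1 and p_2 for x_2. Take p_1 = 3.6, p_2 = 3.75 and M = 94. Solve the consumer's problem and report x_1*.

x_1* = 26.1111

Linear utility — the consumer picks whichever good has higher MU/price: 4/3.6 = 1.1111 vs 1/3.75 = 0.2667.
x_1 gives more utility per dollar, so spend all income on x_1: x_1* = M/p_1, x_2* = 0.
Numerically: x_1* = 26.1111, x_2* = 0.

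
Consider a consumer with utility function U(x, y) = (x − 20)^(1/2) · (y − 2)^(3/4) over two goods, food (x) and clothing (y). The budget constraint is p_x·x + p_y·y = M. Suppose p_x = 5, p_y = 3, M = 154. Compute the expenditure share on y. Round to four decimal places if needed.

share on y = 0.226

This is Cobb-Douglas in (x−20, y−2): tangency gives 0.5·p_y·(y−2) = 0.75·p_x·(x−20).
Substituting into the budget: x* = 20 + 0.4·(M − 20·p_x − 2·p_y)/p_x, and y* = 2 + 0.6·(…)/p_y.
Discretionary income = 154 − 20·5 − 2·3 = 48; x* = 20 + 0.4·48/5 = 23.84; y* = 2 + 0.6·48/3 = 11.6.
Expenditure on y: 3·11.6 = 34.8; share = 0.226.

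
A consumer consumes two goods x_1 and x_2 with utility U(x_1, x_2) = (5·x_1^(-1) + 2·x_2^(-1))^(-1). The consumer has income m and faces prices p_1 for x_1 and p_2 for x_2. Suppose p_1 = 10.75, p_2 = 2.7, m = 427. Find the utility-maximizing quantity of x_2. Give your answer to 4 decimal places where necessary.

Substitute x_2 = (x_2/x_1)·x_1 into the budget: x_1* = m/(p_1 + p_2·(x_2/x_1)).
Numerically x_2/x_1 = 1.26198, so x_1* = 427/(10.75 + 2.7·1.26198) = 30.161 and x_2* = 1.26198·30.161 = 38.0626.

x_2* = 38.0626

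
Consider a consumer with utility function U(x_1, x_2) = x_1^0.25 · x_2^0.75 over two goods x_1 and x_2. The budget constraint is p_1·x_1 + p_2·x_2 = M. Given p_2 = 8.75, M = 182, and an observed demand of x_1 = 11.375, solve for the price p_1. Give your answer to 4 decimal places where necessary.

p_1 = 4

The MRS is (1/3)·x_2/x_1. Set MRS = p_1/p_2.
So 0.25·p_2·x_2 = 0.75·p_1·x_1; combined with the budget, a share 0.25 of income goes to x_1.
Demand: x_1*(p_1,p_2,M) = 0.25·M/p_1 and x_2* = 0.75·M/p_2.
Set x_1* = 11.375 in the demand function and solve for p_1: p_1 = 4.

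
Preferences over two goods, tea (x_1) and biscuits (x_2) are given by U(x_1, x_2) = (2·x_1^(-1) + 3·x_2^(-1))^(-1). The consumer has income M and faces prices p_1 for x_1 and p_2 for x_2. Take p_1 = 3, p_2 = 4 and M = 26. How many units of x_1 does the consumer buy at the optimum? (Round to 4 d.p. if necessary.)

MU_x_1 ∝ 2·x_1^(-2), MU_x_2 ∝ 3·x_2^(-2), so MRS = (2/3)·(x_2/x_1)^(2) = p_1/p_2.
Hence x_2/x_1 = ((3/2)·p_1/p_2)^(1/(2)), i.e. raised to the 0.5 power.
Substitute x_2 = (x_2/x_1)·x_1 into the budget: x_1* = M/(p_1 + p_2·(x_2/x_1)).
Numerically x_2/x_1 = 1.06066, so x_1* = 26/(3 + 4·1.06066) = 3.5899.

x_1* = 3.5899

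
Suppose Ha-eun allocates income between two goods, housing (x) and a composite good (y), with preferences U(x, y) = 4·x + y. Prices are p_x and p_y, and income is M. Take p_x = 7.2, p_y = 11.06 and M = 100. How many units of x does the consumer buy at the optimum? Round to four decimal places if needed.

x* = 13.8889

Numerically: x* = 13.8889, y* = 0.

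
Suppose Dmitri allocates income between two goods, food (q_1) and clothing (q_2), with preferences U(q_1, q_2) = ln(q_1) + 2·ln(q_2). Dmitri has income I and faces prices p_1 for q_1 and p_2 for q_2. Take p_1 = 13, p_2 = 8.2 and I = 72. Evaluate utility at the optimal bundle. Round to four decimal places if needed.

At p_1=13, p_2=8.2, I=72: q_1* = 1/3·72/13 = 1.8462, q_2* = 5.8537.
Utility at the optimum: U(1.8462, 5.8537) = 4.1472.

V = 4.1472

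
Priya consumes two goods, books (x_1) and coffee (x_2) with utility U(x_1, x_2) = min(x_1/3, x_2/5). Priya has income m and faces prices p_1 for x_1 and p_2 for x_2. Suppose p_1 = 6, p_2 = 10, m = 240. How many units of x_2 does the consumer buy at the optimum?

Leontief preferences: the optimum is at the kink where x_1/3 = x_2/5, i.e. x_2 = (5/3)·x_1.
Budget: p_1·x_1 + p_2·(5/3)·x_1 = m, so (3·p_1 + 5·p_2)·x_1 = 3·m.
Demand: x_1*(p_1,p_2,m) = 3·m/(3·p_1 + 5·p_2), x_2* = 5·m/(3·p_1 + 5·p_2).
Here 3·6 + 5·10 = 68, giving x_2* = 17.6471.

x_2* = 17.6471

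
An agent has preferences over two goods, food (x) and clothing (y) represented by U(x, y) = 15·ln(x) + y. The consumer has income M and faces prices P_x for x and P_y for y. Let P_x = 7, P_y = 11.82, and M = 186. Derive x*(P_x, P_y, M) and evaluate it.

Set MRS = P_x/P_y: (15/x)/1 = P_x/P_y.
So x*(P_x,P_y) = 15·P_y/P_x, independent of income; and y* = (M − 15·P_y)/P_y.
At the given prices: x* = 15·11.82/7 = 25.3286.

x* = 25.3286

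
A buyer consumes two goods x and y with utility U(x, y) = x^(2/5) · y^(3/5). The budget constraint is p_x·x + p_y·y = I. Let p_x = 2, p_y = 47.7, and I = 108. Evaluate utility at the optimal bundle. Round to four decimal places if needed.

V = 4.1079

The MRS is (2/3)·y/x. Set MRS = p_x/p_y.
So 0.4·p_y·y = 0.6·p_x·x; combined with the budget, a share 0.4 of income goes to x.
Demand: x*(p_x,p_y,I) = 0.4·I/p_x and y* = 0.6·I/p_y.
At p_x=2, p_y=47.7, I=108: x* = 0.4·108/2 = 21.6, y* = 1.3585.
Utility at the optimum: U(21.6, 1.3585) = 4.1079.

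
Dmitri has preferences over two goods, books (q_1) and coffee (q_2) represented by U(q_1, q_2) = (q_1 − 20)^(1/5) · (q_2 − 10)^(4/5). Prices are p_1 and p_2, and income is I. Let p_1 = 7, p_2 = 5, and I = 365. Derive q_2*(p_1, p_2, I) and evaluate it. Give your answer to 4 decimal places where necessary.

Let q_1' = q_1−20, q_2' = q_2−10. MRS = (1/4)·q_2'/q_1' = p_1/p_2.
After buying the subsistence bundle (20, 10), a share 0.2 of the remaining income goes to q_1: q_1* = 20 + 0.2·(I − 20p_1 − 10p_2)/p_1.
Discretionary income = 365 − 20·7 − 10·5 = 175; q_2* = 10 + 0.8·175/5 = 38.

q_2* = 38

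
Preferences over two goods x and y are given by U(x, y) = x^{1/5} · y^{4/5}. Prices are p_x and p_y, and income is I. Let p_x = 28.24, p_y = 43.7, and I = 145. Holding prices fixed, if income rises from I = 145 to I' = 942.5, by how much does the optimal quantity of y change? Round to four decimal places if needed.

Δy* = 14.5995

The MRS is (1/4)·y/x. Set MRS = p_x/p_y.
Rearranging, p_y·y = 4·p_x·x. Substituting into the budget gives p_x·x·(1 + 4) = I.
Demand: x*(p_x,p_y,I) = 0.2·I/p_x and y* = 0.8·I/p_y.
At p_x=28.24, p_y=43.7, I=145: y* = 0.8·145/43.7 = 2.6545.
At I' = 942.5: y* = 17.254. Change: 17.254 − 2.6545 = 14.5995.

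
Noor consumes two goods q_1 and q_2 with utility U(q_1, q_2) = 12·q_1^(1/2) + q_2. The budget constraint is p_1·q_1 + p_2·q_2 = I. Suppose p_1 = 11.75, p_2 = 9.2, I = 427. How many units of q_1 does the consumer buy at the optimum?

MU_q_1 = 6/√q_1, MU_q_2 = 1. Tangency: 6/√q_1 = p_1/p_2.
Solve: √q_1 = 6·p_2/p_1, so q_1*(p_1,p_2) = (6·p_2/p_1)², and q_2* = (I − p_1·q_1*)/p_2.
Plugging in: q_1* = (6·9.2/11.75)² = 22.07.

q_1* = 22.07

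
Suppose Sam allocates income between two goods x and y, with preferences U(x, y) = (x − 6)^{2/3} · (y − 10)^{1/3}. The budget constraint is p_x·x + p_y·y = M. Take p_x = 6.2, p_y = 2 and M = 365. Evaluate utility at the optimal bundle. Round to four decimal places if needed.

After buying the subsistence bundle (6, 10), a share 2/3 of the remaining income goes to x: x* = 6 + 2/3·(M − 6p_x − 10p_y)/p_x.
Discretionary income = 365 − 6·6.2 − 10·2 = 307.8; x* = 6 + 2/3·307.8/6.2 = 39.0968; y* = 10 + 1/3·307.8/2 = 61.3.
Utility at the optimum: U(39.0968, 61.3) = 38.3027.

V = 38.3027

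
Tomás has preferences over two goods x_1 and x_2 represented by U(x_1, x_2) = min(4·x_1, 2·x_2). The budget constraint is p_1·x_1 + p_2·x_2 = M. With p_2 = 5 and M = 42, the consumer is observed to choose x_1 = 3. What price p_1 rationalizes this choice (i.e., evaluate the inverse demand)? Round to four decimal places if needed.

p_1 = 4

With perfect complements, no substitution: consume in ratio x_1:x_2 = 2:4.
Budget: p_1·x_1 + p_2·2·x_1 = M, so (2·p_1 + 4·p_2)·x_1 = 2·M.
Demand: x_1*(p_1,p_2,M) = 2·M/(2·p_1 + 4·p_2), x_2* = 4·M/(2·p_1 + 4·p_2).
Set x_1* = 3 in the demand function and solve for p_1: p_1 = 4.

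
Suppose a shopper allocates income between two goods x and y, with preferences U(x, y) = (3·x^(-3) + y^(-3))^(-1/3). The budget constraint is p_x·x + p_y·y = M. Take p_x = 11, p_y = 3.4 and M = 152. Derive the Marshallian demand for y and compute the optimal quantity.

MRS = MU_x/MU_y = 3·(y/x)^(4). Set equal to p_x/p_y.
Hence y/x = ((1/3)·p_x/p_y)^(1/(4)), i.e. raised to the 0.25 power.
With the ratio pinned down, the budget gives x* = M/(p_x + p_y·(y/x)) and y* = (y/x)·x*.
Numerically y/x = 1.019056, so x* = 152/(11 + 3.4·1.019056) = 10.5083 and y* = 1.019056·10.5083 = 10.7085.

y* = 10.7085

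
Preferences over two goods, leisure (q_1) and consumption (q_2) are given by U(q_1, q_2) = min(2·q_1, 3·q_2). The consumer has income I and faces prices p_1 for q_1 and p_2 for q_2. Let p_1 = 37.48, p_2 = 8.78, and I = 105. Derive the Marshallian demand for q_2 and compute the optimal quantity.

Demand: q_1*(p_1,p_2,I) = 3·I/(3·p_1 + 2·p_2), q_2* = 2·I/(3·p_1 + 2·p_2).
Here 3·37.48 + 2·8.78 = 130, giving q_2* = 1.6154.

q_2* = 1.6154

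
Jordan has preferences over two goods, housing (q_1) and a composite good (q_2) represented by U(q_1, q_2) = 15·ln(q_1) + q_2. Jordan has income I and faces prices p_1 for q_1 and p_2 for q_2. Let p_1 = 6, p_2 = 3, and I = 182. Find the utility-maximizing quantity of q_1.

Set MRS = p_1/p_2: (15/q_1)/1 = p_1/p_2.
So q_1*(p_1,p_2) = 15·p_2/p_1, independent of income; and q_2* = (I − 15·p_2)/p_2.
At the given prices: q_1* = 15·3/6 = 7.5.

q_1* = 7.5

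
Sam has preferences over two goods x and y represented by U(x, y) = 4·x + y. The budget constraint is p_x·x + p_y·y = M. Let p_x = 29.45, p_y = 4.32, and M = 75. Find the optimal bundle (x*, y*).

x* = 0, y* = 17.3611

Linear utility — the consumer picks whichever good has higher MU/price: 4/29.45 = 0.1358 vs 1/4.32 = 0.2315.
y gives more utility per dollar, so spend all income on y: y* = M/p_y, x* = 0.
Numerically: x* = 0, y* = 17.3611.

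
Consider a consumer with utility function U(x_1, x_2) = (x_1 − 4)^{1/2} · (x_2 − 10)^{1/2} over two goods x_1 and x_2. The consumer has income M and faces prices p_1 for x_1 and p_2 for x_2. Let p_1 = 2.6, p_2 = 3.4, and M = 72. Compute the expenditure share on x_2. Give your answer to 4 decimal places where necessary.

share on x_2 = 0.6639

MRS = (x_2−10)/(x_1−4). Tangency with p_1/p_2 gives x_2−10 = (p_1/p_2)·(x_1−4).
After buying the subsistence bundle (4, 10), a share 0.5 of the remaining income goes to x_1: x_1* = 4 + 0.5·(M − 4p_1 − 10p_2)/p_1.
Discretionary income = 72 − 4·2.6 − 10·3.4 = 27.6; x_1* = 4 + 0.5·27.6/2.6 = 9.3077; x_2* = 10 + 0.5·27.6/3.4 = 14.0588.
Expenditure on x_2: 3.4·14.0588 = 47.8; share = 0.6639.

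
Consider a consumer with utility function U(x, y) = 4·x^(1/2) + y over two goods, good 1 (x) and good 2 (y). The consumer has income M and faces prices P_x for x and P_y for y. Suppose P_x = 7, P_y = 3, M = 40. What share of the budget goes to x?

share on x = 0.1286

Set MRS = P_x/P_y: 2·x^(−1/2) = P_x/P_y.
Thus x* = (2·P_y/P_x)² — independent of M — with the rest of income spent on y.
Plugging in: x* = (2·3/7)² = 0.7347, y* = 11.619.
Expenditure on x: 7·0.7347 = 5.1429; share = 0.1286.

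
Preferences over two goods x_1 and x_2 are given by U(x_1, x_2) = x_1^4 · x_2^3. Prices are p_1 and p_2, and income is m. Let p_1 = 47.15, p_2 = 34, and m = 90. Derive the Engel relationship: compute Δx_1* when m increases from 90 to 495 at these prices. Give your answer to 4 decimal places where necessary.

Demand: x_1*(p_1,p_2,m) = 4/7·m/p_1 and x_2* = 3/7·m/p_2.
At p_1=47.15, p_2=34, m=90: x_1* = 4/7·90/47.15 = 1.0907.
At m' = 495: x_1* = 5.9991. Change: 5.9991 − 1.0907 = 4.9083.

Δx_1* = 4.9083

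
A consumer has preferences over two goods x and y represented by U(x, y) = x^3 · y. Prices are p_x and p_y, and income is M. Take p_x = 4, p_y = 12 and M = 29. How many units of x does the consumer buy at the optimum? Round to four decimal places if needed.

Demand: x*(p_x,p_y,M) = 0.75·M/p_x and y* = 0.25·M/p_y.
At p_x=4, p_y=12, M=29: x* = 0.75·29/4 = 5.4375.

x* = 5.4375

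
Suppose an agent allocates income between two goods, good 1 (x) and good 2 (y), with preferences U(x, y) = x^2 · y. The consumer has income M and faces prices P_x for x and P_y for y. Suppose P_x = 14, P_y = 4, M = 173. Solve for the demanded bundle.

x* = 8.2381, y* = 14.4167

Tangency: MRS = 2·y/x = P_x/P_y.
So 2·P_y·y = P_x·x; combined with the budget, a share 2/3 of income goes to x.
Demand: x*(P_x,P_y,M) = 2/3·M/P_x and y* = 1/3·M/P_y.
At P_x=14, P_y=4, M=173: x* = 2/3·173/14 = 8.2381, y* = 14.4167.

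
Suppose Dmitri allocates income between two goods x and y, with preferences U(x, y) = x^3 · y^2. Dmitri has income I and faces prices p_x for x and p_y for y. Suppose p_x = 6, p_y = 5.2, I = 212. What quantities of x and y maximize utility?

Demand: x*(p_x,p_y,I) = 0.6·I/p_x and y* = 0.4·I/p_y.
At p_x=6, p_y=5.2, I=212: x* = 0.6·212/6 = 21.2, y* = 16.3077.

x* = 21.2, y* = 16.3077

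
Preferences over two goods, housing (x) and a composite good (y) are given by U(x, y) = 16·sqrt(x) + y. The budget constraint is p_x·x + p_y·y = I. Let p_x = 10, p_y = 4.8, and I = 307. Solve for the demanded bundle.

x* = 14.7456, y* = 33.2383

Utility is quasi-linear in y; the FOC for x is 8/√x = p_x/p_y.
Thus x* = (8·p_y/p_x)² — independent of I — with the rest of income spent on y.
Plugging in: x* = (8·4.8/10)² = 14.7456, y* = 33.2383.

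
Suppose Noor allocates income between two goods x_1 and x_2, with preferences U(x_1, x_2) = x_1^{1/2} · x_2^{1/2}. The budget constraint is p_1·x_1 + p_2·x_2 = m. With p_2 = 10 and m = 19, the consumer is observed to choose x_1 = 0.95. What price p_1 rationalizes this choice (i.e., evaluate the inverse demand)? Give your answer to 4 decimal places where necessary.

MU_x_1/MU_x_2 = (0.5·x_2)/(0.5·x_1); tangency sets this equal to p_1/p_2.
Rearranging, p_2·x_2 = p_1·x_1. Substituting into the budget gives p_1·x_1·(1 + 1) = m.
Demand: x_1*(p_1,p_2,m) = 0.5·m/p_1 and x_2* = 0.5·m/p_2.
Set x_1* = 0.95 in the demand function and solve for p_1: p_1 = 10.

p_1 = 10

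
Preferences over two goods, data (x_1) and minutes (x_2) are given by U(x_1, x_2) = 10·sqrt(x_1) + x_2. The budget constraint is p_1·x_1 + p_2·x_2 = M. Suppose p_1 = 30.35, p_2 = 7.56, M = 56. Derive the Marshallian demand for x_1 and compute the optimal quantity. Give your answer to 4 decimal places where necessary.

x_1* = 1.5512

Utility is quasi-linear in x_2; the FOC for x_1 is 5/√x_1 = p_1/p_2.
Solve: √x_1 = 5·p_2/p_1, so x_1*(p_1,p_2) = (5·p_2/p_1)², and x_2* = (M − p_1·x_1*)/p_2.
Plugging in: x_1* = (5·7.56/30.35)² = 1.5512.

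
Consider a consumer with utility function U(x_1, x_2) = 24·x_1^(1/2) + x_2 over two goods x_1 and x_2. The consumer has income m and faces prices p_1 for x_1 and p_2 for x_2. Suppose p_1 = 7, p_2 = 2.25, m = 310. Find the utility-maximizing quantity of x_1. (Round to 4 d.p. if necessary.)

x_1* = 14.8776

Set MRS = p_1/p_2: 12·x_1^(−1/2) = p_1/p_2.
Solve: √x_1 = 12·p_2/p_1, so x_1*(p_1,p_2) = (12·p_2/p_1)², and x_2* = (m − p_1·x_1*)/p_2.
Plugging in: x_1* = (12·2.25/7)² = 14.8776.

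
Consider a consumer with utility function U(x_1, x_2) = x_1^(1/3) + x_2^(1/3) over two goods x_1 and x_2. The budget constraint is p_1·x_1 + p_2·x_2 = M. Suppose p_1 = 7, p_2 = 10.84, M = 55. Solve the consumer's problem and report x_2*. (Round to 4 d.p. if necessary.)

MRS = MU_x_1/MU_x_2 = (x_2/x_1)^(2/3). Set equal to p_1/p_2.
Solve for the ratio: x_2/x_1 = [p_1/p_2]^(1.5).
With the ratio pinned down, the budget gives x_1* = M/(p_1 + p_2·(x_2/x_1)) and x_2* = (x_2/x_1)·x_1*.
Numerically x_2/x_1 = 0.518923, so x_1* = 55/(7 + 10.84·0.518923) = 4.3564 and x_2* = 0.518923·4.3564 = 2.2606.

x_2* = 2.2606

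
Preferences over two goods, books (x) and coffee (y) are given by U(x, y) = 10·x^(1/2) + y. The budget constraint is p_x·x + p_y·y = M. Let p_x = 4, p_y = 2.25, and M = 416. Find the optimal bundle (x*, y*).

Utility is quasi-linear in y; the FOC for x is 5/√x = p_x/p_y.
Solve: √x = 5·p_y/p_x, so x*(p_x,p_y) = (5·p_y/p_x)², and y* = (M − p_x·x*)/p_y.
Plugging in: x* = (5·2.25/4)² = 7.9102, y* = 170.8264.

x* = 7.9102, y* = 170.8264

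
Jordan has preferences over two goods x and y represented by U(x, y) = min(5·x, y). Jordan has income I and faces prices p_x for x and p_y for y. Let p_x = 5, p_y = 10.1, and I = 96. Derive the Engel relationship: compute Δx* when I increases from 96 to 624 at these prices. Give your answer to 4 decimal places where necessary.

Δx* = 9.5135

Demand: x*(p_x,p_y,I) = I/(p_x + 5·p_y), y* = 5·I/(p_x + 5·p_y).
Here 5 + 5·10.1 = 55.5, giving x* = 1.7297.
At I' = 624: x* = 11.2432. Change: 11.2432 − 1.7297 = 9.5135.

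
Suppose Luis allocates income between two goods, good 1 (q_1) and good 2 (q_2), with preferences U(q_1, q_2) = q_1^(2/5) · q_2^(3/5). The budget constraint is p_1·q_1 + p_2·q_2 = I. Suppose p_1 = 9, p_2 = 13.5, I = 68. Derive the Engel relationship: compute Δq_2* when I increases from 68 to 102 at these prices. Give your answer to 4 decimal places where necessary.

Δq_2* = 1.5111

MU_q_1/MU_q_2 = (0.4·q_2)/(0.6·q_1); tangency sets this equal to p_1/p_2.
So 0.4·p_2·q_2 = 0.6·p_1·q_1; combined with the budget, a share 0.4 of income goes to q_1.
Demand: q_1*(p_1,p_2,I) = 0.4·I/p_1 and q_2* = 0.6·I/p_2.
At p_1=9, p_2=13.5, I=68: q_2* = 0.6·68/13.5 = 3.0222.
At I' = 102: q_2* = 4.5333. Change: 4.5333 − 3.0222 = 1.5111.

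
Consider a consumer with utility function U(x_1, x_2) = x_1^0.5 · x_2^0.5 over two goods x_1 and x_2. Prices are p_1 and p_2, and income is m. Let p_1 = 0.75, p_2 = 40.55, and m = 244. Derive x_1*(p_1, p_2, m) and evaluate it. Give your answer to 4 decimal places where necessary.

x_1* = 162.6667

Tangency: MRS = x_2/x_1 = p_1/p_2.
So 0.5·p_2·x_2 = 0.5·p_1·x_1; combined with the budget, a share 0.5 of income goes to x_1.
Demand: x_1*(p_1,p_2,m) = 0.5·m/p_1 and x_2* = 0.5·m/p_2.
At p_1=0.75, p_2=40.55, m=244: x_1* = 0.5·244/0.75 = 162.6667.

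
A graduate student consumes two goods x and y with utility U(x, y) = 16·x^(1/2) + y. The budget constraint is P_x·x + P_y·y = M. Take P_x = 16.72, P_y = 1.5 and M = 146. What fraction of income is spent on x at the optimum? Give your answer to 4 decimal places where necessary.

share on x = 0.059

Set MRS = P_x/P_y: 8·x^(−1/2) = P_x/P_y.
Thus x* = (8·P_y/P_x)² — independent of M — with the rest of income spent on y.
Plugging in: x* = (8·1.5/16.72)² = 0.5151, y* = 91.5917.
Expenditure on x: 16.72·0.5151 = 8.6124; share = 0.059.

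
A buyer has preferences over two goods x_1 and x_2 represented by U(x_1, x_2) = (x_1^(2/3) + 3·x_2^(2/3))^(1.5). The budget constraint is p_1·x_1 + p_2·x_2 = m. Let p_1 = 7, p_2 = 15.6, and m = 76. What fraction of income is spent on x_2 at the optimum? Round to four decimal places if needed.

Numerically x_2/x_1 = 2.439406, so x_1* = 76/(7 + 15.6·2.439406) = 1.6868 and x_2* = 2.439406·1.6868 = 4.1149.
Expenditure on x_2: 15.6·4.1149 = 64.1921; share = 0.8446.

share on x_2 = 0.8446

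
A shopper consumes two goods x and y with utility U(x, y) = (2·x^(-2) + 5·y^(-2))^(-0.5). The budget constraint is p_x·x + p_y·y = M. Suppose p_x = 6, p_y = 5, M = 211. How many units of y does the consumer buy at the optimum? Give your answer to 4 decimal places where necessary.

y* = 23.0345

From the CES first-order condition, (2/5)·(y/x)^(3) = p_x/p_y.
Hence y/x = ((5/2)·p_x/p_y)^(1/(3)), i.e. raised to the 1/3 power.
With the ratio pinned down, the budget gives x* = M/(p_x + p_y·(y/x)) and y* = (y/x)·x*.
Numerically y/x = 1.44225, so x* = 211/(6 + 5·1.44225) = 15.9712 and y* = 1.44225·15.9712 = 23.0345.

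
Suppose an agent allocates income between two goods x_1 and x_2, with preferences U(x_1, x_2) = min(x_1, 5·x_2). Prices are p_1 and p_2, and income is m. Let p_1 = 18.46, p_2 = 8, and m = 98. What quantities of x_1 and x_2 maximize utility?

Leontief preferences: the optimum is at the kink where x_1/5 = x_2/1, i.e. x_2 = (1/5)·x_1.
Budget: p_1·x_1 + p_2·(1/5)·x_1 = m, so (5·p_1 + p_2)·x_1 = 5·m.
Demand: x_1*(p_1,p_2,m) = 5·m/(5·p_1 + p_2), x_2* = m/(5·p_1 + p_2).
Here 5·18.46 + 8 = 100.3, giving x_1* = 4.8853 and x_2* = 0.9771.

x_1* = 4.8853, x_2* = 0.9771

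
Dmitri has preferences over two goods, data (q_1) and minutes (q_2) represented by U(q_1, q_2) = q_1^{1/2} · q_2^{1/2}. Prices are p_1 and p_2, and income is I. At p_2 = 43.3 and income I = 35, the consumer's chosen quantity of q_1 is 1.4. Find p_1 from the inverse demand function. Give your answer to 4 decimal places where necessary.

p_1 = 12.5

The MRS is q_2/q_1. Set MRS = p_1/p_2.
Rearranging, p_2·q_2 = p_1·q_1. Substituting into the budget gives p_1·q_1·(1 + 1) = I.
Demand: q_1*(p_1,p_2,I) = 0.5·I/p_1 and q_2* = 0.5·I/p_2.
Set q_1* = 1.4 in the demand function and solve for p_1: p_1 = 12.5.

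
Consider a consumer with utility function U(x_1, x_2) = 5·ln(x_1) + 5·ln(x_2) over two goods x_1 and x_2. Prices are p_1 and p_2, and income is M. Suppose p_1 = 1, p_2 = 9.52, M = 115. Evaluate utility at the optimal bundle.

Demand: x_1*(p_1,p_2,M) = 0.5·M/p_1 and x_2* = 0.5·M/p_2.
At p_1=1, p_2=9.52, M=115: x_1* = 0.5·115/1 = 57.5, x_2* = 6.0399.
Utility at the optimum: U(57.5, 6.0399) = 29.2509.

V = 29.2509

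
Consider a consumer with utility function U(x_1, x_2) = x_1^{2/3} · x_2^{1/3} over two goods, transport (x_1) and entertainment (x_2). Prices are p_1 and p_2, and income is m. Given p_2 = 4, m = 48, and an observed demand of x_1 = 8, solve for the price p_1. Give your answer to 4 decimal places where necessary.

p_1 = 4

Tangency: MRS = 2·x_2/x_1 = p_1/p_2.
So 2/3·p_2·x_2 = 1/3·p_1·x_1; combined with the budget, a share 2/3 of income goes to x_1.
Demand: x_1*(p_1,p_2,m) = 2/3·m/p_1 and x_2* = 1/3·m/p_2.
Set x_1* = 8 in the demand function and solve for p_1: p_1 = 4.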